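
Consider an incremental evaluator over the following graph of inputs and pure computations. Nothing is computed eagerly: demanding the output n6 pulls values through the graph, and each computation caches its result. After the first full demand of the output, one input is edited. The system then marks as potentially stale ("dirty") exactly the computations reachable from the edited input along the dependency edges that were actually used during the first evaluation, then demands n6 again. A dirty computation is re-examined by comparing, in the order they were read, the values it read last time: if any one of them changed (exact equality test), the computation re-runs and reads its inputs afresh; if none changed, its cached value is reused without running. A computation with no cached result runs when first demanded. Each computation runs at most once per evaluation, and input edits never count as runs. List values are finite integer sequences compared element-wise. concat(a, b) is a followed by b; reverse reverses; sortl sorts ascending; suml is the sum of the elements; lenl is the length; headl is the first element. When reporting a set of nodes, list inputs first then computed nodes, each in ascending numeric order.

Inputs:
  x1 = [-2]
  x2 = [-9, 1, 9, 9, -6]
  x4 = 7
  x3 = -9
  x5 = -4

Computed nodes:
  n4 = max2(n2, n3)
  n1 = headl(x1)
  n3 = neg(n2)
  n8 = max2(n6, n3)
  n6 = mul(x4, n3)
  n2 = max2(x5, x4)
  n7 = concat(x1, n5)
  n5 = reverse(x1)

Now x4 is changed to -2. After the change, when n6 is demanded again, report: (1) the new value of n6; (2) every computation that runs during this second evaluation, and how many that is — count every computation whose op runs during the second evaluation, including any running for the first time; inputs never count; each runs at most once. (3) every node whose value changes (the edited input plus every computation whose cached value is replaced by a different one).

n6 now evaluates to -4.
Run set: n2, n3, n6 (3 run).
Changed values: x4, n2, n3, n6.

Initial pass — values computed on the first demand:
  n2 = max2(-4, 7) = 7
  n3 = neg(7) = -7
  n6 = mul(7, -7) = -49

Second demand — change propagation:
  n2: re-runs because x4 7->-2; new result -2.
  n3: re-runs because n2 7->-2; new result 2.
  n6: re-runs because x4 7->-2; n3 -7->2; new result -4.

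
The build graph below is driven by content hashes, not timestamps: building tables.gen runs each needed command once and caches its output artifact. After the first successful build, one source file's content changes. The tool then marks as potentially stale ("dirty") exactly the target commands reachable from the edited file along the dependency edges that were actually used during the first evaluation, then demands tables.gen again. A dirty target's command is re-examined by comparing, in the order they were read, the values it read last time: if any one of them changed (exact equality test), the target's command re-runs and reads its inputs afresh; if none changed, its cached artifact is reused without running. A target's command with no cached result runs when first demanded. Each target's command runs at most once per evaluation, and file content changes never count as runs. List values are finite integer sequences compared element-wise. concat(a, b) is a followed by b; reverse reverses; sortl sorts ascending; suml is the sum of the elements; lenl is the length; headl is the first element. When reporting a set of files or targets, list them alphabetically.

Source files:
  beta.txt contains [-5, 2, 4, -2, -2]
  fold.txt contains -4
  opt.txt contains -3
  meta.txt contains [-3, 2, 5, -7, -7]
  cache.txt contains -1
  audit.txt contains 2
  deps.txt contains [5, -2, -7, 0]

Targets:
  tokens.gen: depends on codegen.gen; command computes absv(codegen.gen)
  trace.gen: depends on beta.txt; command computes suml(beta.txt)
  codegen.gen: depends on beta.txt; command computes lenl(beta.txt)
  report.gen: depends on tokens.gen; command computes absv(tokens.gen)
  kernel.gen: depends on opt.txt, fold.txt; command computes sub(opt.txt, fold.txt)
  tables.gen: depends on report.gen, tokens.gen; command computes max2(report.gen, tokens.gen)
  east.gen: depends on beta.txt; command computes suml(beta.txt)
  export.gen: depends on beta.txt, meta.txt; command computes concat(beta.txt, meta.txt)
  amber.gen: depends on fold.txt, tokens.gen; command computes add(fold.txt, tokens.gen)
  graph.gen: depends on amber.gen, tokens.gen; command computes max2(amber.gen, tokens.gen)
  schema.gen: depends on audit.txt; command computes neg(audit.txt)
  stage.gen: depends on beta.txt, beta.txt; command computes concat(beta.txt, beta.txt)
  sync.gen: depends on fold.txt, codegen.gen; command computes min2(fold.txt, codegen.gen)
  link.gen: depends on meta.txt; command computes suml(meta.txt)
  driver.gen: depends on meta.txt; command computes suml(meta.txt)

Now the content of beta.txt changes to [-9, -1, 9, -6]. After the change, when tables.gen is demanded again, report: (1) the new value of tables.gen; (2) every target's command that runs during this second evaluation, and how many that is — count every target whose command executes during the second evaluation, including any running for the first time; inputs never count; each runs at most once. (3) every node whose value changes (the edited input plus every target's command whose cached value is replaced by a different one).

tables.gen now evaluates to 4.
Run set: codegen.gen, report.gen, tables.gen, tokens.gen (4 run).
Changed values: beta.txt, codegen.gen, report.gen, tables.gen, tokens.gen.

Initial pass — values computed on the first demand:
  codegen.gen = lenl([-5, 2, 4, -2, -2]) = 5
  tokens.gen = absv(5) = 5
  report.gen = absv(5) = 5
  tables.gen = max2(5, 5) = 5

Second demand — change propagation:
  codegen.gen: re-runs because beta.txt [-5, 2, 4, -2, -2]->[-9, -1, 9, -6]; new result 4.
  tokens.gen: re-runs because codegen.gen 5->4; new result 4.
  report.gen: re-runs because tokens.gen 5->4; new result 4.
  tables.gen: re-runs because report.gen 5->4; tokens.gen 5->4; new result 4.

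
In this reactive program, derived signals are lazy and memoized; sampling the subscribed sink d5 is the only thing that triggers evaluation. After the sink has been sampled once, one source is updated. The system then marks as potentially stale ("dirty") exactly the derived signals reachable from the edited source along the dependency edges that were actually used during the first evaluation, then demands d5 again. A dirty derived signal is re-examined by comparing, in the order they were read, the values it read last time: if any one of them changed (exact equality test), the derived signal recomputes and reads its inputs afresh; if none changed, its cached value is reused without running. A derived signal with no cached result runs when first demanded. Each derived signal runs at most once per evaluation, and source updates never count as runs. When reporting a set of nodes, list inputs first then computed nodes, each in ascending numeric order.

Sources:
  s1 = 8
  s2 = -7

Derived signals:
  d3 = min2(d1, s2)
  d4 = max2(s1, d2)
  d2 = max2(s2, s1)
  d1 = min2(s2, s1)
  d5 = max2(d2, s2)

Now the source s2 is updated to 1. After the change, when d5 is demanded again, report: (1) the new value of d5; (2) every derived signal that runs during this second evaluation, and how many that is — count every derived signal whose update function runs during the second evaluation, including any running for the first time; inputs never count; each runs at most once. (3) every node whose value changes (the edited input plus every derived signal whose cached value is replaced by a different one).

First demand of the output computes:
  d2 = max2(-7, 8) = 8
  d5 = max2(8, -7) = 8

After the edit, cleaning proceeds:
  d2: a read changed (s2 -7->1) — executes, giving 8 — identical to its old value.
  d5: a read changed (s2 -7->1) — executes, giving 8 — identical to its old value.

Demanding d5 again yields 8.
2 derived signals run: d2, d5.
The nodes whose values change: s2.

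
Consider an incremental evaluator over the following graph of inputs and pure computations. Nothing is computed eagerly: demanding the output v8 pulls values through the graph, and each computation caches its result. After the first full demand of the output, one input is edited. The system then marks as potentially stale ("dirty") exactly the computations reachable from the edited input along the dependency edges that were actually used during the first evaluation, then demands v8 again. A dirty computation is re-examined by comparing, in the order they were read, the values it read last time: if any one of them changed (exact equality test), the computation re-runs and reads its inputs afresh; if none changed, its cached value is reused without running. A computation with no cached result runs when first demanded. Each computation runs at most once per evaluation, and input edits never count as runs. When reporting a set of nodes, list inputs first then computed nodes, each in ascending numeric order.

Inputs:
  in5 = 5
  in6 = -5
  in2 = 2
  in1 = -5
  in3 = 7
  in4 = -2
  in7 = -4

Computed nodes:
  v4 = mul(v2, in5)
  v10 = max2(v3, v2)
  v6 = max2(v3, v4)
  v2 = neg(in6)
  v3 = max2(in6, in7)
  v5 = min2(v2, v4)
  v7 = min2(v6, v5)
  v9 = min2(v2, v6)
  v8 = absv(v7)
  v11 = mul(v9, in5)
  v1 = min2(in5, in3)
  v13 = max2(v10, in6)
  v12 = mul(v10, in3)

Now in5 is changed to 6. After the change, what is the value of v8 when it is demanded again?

v8 now evaluates to 5.
The important point: at v8 every value read last time is unchanged, so the dirty flag clears without a run.

Initial pass — values computed on the first demand:
  v2 = neg(-5) = 5
  v3 = max2(-5, -4) = -4
  v4 = mul(5, 5) = 25
  v5 = min2(5, 25) = 5
  v6 = max2(-4, 25) = 25
  v7 = min2(25, 5) = 5
  v8 = absv(5) = 5

Second demand — change propagation:
  v4: re-runs because in5 5->6; new result 30.
  v5: re-runs because v4 25->30; new result 5 (unchanged).
  v6: re-runs because v4 25->30; new result 30.
  v7: re-runs because v6 25->30; new result 5 (unchanged).
  v8: re-examined; everything it read last time is the same (v7 unchanged) — cache 5 kept, no run.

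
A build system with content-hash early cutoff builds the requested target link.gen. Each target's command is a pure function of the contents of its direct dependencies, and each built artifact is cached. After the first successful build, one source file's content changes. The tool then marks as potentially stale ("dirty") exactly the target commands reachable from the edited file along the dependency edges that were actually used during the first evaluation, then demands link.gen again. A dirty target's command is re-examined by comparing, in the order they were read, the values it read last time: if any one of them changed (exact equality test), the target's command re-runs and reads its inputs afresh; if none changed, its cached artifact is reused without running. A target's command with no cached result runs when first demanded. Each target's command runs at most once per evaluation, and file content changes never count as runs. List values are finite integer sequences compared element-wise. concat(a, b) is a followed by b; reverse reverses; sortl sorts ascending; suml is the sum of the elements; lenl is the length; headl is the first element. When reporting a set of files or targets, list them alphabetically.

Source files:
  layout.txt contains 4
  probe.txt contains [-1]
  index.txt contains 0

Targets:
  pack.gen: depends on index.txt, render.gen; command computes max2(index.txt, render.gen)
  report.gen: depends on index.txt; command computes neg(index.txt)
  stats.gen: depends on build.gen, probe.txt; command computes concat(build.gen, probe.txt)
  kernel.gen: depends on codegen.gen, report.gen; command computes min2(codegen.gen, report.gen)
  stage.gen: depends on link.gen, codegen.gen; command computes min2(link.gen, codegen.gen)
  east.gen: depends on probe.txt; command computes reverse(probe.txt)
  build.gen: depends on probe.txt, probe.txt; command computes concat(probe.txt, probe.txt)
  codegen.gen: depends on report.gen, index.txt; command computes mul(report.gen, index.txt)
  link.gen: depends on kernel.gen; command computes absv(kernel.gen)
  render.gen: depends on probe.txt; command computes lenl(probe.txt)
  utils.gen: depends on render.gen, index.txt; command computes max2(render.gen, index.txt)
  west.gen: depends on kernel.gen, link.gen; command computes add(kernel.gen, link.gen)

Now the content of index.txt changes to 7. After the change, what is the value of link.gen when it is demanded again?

New value of link.gen: 49.

First evaluation (everything demanded from the output):
  report.gen = neg(0) = 0
  codegen.gen = mul(0, 0) = 0
  kernel.gen = min2(0, 0) = 0
  link.gen = absv(0) = 0

Propagation after the edit:
  report.gen: runs — index.txt 0->7; result -7.
  codegen.gen: runs — report.gen 0->-7; index.txt 0->7; result -49.
  kernel.gen: runs — codegen.gen 0->-49; report.gen 0->-7; result -49.
  link.gen: runs — kernel.gen 0->-49; result 49.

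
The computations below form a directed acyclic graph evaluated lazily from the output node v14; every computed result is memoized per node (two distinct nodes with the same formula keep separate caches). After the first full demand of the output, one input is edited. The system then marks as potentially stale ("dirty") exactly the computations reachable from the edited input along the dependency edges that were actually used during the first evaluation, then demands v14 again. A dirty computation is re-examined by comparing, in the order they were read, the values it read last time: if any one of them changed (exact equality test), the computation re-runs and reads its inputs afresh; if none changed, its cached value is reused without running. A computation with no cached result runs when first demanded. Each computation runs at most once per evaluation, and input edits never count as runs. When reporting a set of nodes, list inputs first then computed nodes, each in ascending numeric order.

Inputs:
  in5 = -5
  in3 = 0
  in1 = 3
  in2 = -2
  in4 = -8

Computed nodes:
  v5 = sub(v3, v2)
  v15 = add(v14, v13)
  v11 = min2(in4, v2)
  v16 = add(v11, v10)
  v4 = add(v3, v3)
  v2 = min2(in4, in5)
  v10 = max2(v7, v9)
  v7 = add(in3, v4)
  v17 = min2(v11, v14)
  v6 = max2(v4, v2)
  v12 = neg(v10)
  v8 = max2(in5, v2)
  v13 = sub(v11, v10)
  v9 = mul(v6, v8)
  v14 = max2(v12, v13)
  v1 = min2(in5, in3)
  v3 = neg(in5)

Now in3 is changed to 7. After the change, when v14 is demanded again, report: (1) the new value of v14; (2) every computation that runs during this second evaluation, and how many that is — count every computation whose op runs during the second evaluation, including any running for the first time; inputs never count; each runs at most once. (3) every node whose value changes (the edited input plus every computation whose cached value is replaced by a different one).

Demanding v14 again yields -17.
5 computations run: v7, v10, v12, v13, v14.
The nodes whose values change: in3, v7, v10, v12, v13, v14.

First demand of the output computes:
  v2 = min2(-8, -5) = -8
  v3 = neg(-5) = 5
  v4 = add(5, 5) = 10
  v6 = max2(10, -8) = 10
  v7 = add(0, 10) = 10
  v8 = max2(-5, -8) = -5
  v9 = mul(10, -5) = -50
  v10 = max2(10, -50) = 10
  v11 = min2(-8, -8) = -8
  v12 = neg(10) = -10
  v13 = sub(-8, 10) = -18
  v14 = max2(-10, -18) = -10

After the edit, cleaning proceeds:
  v7: a read changed (in3 0->7) — executes, giving 17.
  v10: a read changed (v7 10->17) — executes, giving 17.
  v12: a read changed (v10 10->17) — executes, giving -17.
  v13: a read changed (v10 10->17) — executes, giving -25.
  v14: a read changed (v12 -10->-17; v13 -18->-25) — executes, giving -17.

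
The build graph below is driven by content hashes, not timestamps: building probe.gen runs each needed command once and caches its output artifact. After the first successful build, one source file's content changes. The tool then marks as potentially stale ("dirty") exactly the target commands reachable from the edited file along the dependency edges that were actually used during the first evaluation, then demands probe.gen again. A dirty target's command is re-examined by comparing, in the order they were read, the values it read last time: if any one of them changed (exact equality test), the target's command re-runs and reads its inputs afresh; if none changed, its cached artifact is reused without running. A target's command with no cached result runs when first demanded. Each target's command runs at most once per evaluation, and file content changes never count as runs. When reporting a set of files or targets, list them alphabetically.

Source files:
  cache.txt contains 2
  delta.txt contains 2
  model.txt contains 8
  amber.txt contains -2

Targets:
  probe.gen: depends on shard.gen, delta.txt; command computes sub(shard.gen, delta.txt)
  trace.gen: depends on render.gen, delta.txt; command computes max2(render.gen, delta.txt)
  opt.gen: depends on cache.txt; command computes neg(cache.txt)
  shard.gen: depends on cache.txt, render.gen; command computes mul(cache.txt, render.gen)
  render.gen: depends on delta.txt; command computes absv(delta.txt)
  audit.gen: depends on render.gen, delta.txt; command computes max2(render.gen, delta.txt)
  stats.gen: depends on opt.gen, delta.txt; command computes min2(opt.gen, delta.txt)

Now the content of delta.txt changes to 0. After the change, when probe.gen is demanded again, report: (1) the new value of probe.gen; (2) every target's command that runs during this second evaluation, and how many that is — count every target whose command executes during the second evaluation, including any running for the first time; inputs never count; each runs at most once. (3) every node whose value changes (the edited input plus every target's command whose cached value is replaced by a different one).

Initial pass — values computed on the first demand:
  render.gen = absv(2) = 2
  shard.gen = mul(2, 2) = 4
  probe.gen = sub(4, 2) = 2

Second demand — change propagation:
  render.gen: re-runs because delta.txt 2->0; new result 0.
  shard.gen: re-runs because render.gen 2->0; new result 0.
  probe.gen: re-runs because shard.gen 4->0; delta.txt 2->0; new result 0.

probe.gen now evaluates to 0.
Run set: probe.gen, render.gen, shard.gen (3 run).
Changed values: delta.txt, probe.gen, render.gen, shard.gen.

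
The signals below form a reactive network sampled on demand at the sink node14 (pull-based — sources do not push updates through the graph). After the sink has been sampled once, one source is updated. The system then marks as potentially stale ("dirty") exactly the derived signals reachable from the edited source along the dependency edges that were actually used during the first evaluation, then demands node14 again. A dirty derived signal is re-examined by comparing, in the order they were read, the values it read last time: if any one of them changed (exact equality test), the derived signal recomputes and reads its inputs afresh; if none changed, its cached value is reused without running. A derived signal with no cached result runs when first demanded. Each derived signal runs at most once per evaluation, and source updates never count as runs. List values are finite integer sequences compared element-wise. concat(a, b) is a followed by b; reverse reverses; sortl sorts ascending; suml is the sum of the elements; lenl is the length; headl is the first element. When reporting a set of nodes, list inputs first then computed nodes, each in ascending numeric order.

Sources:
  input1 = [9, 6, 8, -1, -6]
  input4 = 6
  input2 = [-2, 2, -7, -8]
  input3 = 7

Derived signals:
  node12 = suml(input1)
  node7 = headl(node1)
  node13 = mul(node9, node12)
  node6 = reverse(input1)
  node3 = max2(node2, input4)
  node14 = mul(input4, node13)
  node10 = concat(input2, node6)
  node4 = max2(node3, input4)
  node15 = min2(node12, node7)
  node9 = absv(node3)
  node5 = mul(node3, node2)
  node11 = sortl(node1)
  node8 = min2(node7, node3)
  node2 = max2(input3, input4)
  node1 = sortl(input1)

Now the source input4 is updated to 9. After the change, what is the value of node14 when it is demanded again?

Initial pass — values computed on the first demand:
  node2 = max2(7, 6) = 7
  node3 = max2(7, 6) = 7
  node9 = absv(7) = 7
  node12 = suml([9, 6, 8, -1, -6]) = 16
  node13 = mul(7, 16) = 112
  node14 = mul(6, 112) = 672

Second demand — change propagation:
  node2: re-runs because input4 6->9; new result 9.
  node3: re-runs because node2 7->9; input4 6->9; new result 9.
  node9: re-runs because node3 7->9; new result 9.
  node13: re-runs because node9 7->9; new result 144.
  node14: re-runs because input4 6->9; node13 112->144; new result 1296.

node14 now evaluates to 1296.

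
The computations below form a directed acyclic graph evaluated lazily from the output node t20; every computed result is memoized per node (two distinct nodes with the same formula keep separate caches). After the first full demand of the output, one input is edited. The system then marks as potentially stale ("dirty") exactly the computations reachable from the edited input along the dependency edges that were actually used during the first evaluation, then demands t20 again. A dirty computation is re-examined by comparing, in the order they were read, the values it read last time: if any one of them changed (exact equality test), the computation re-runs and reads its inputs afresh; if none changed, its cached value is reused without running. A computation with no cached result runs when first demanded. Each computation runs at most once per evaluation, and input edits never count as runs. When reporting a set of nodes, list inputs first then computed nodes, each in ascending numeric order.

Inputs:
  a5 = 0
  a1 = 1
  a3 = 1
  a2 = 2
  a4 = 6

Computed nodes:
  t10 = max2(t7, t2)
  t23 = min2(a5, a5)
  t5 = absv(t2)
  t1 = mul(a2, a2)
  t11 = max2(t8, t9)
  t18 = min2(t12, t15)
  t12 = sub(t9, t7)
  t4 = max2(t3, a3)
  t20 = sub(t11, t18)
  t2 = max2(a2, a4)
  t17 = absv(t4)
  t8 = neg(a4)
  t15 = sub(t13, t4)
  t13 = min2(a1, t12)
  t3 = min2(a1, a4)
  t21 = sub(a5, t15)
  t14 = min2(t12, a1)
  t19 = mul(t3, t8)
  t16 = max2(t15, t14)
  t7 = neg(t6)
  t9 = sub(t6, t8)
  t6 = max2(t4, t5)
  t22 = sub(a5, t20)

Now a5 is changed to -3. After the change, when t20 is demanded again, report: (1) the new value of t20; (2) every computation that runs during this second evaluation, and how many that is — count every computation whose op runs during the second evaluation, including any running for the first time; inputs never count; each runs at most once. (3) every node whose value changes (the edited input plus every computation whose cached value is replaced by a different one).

Demanding t20 again yields 12.
0 computations run: none.
The nodes whose values change: a5.
Note the shortcut — a5 feeds only undemanded nodes, so no recomputation happens.

First demand of the output computes:
  t2 = max2(2, 6) = 6
  t3 = min2(1, 6) = 1
  t4 = max2(1, 1) = 1
  t5 = absv(6) = 6
  t6 = max2(1, 6) = 6
  t7 = neg(6) = -6
  t8 = neg(6) = -6
  t9 = sub(6, -6) = 12
  t11 = max2(-6, 12) = 12
  t12 = sub(12, -6) = 18
  t13 = min2(1, 18) = 1
  t15 = sub(1, 1) = 0
  t18 = min2(18, 0) = 0
  t20 = sub(12, 0) = 12

After the edit, cleaning proceeds:
  a5 only reaches undemanded nodes; the second demand re-runs nothing.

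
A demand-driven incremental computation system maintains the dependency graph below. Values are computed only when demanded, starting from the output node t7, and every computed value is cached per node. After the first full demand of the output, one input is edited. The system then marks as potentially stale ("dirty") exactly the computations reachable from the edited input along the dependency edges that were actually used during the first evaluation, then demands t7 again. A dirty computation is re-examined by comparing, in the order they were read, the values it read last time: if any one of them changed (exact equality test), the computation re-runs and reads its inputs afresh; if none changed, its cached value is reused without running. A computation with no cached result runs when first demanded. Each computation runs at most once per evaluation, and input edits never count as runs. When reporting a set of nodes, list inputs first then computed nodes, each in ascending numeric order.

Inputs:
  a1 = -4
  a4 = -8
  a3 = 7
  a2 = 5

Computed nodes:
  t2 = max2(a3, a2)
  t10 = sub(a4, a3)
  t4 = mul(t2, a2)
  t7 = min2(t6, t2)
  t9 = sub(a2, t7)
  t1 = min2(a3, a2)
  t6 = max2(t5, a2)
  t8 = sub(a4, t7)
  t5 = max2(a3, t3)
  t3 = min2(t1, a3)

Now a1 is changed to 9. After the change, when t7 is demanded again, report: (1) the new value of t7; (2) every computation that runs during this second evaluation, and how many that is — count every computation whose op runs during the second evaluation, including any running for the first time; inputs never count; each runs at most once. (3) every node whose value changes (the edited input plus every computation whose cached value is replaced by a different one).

First evaluation (everything demanded from the output):
  t1 = min2(7, 5) = 5
  t2 = max2(7, 5) = 7
  t3 = min2(5, 7) = 5
  t5 = max2(7, 5) = 7
  t6 = max2(7, 5) = 7
  t7 = min2(7, 7) = 7

Propagation after the edit:
  a1 feeds no computation that the output demands — nothing is marked dirty and nothing runs.

Key observation: a1 is never demanded by the output, so the edit triggers no recomputation at all.

New value of t7: 7.
Computations that run: none — 0 in total.
Values that change: a1.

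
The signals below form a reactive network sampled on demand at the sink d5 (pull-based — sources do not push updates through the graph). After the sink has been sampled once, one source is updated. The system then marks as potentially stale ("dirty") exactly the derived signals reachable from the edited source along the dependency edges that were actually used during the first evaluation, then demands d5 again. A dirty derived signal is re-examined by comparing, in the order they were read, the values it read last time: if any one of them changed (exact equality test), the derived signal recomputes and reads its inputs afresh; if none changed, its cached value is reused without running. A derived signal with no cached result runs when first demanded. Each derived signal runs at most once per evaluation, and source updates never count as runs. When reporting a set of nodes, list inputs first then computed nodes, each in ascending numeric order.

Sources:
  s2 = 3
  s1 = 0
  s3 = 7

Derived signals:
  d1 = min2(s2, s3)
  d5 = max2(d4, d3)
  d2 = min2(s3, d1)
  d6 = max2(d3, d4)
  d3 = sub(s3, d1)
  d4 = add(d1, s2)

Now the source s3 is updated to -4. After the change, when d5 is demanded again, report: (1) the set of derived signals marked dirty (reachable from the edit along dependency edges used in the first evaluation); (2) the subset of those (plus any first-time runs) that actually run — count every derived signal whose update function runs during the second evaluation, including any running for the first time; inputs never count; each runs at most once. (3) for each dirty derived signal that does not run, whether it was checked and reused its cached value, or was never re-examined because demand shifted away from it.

Initial pass — values computed on the first demand:
  d1 = min2(3, 7) = 3
  d3 = sub(7, 3) = 4
  d4 = add(3, 3) = 6
  d5 = max2(6, 4) = 6

Second demand — change propagation:
  d1: re-runs because s3 7->-4; new result -4.
  d3: re-runs because s3 7->-4; d1 3->-4; new result 0.
  d4: re-runs because d1 3->-4; new result -1.
  d5: re-runs because d4 6->-1; d3 4->0; new result 0.

Dirty set: d1, d3, d4, d5.
Run set: d1, d3, d4, d5 (4 run).
All dirty derived signals ended up running.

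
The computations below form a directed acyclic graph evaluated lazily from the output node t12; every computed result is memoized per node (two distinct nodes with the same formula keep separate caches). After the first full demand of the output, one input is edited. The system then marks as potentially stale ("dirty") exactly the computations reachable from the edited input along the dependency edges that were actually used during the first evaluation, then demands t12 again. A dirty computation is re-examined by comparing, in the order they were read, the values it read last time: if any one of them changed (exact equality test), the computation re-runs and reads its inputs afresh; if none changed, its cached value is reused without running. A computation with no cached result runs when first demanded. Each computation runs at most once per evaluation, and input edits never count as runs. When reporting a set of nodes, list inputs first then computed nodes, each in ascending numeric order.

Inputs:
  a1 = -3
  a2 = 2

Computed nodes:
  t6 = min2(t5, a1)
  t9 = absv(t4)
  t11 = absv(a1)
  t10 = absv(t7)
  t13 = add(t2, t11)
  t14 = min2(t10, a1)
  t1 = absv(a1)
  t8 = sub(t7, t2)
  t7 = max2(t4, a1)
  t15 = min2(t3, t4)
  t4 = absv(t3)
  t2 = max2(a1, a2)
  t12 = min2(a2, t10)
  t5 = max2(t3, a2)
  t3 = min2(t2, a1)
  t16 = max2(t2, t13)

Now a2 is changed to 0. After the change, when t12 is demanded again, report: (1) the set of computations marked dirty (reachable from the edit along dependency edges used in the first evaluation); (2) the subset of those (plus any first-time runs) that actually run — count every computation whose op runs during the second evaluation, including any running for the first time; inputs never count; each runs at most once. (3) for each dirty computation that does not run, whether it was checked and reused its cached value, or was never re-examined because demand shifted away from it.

First demand of the output computes:
  t2 = max2(-3, 2) = 2
  t3 = min2(2, -3) = -3
  t4 = absv(-3) = 3
  t7 = max2(3, -3) = 3
  t10 = absv(3) = 3
  t12 = min2(2, 3) = 2

After the edit, cleaning proceeds:
  t2: a read changed (a2 2->0) — executes, giving 0.
  t3: a read changed (t2 2->0) — executes, giving -3 — identical to its old value.
  t4: dirty, but its reads are unchanged (t3 unchanged); cached 3 stands.
  t7: dirty, but its reads are unchanged (t4 unchanged, a1 unchanged); cached 3 stands.
  t10: dirty, but its reads are unchanged (t7 unchanged); cached 3 stands.
  t12: a read changed (a2 2->0) — executes, giving 0.

Note where the cutoff bites: t4 is checked, finds nothing changed, and keeps its cache.

The edit dirties: t2, t3, t4, t7, t10, t12.
3 computations run: t2, t3, t12.
Cache hits after checking: t4, t7, t10.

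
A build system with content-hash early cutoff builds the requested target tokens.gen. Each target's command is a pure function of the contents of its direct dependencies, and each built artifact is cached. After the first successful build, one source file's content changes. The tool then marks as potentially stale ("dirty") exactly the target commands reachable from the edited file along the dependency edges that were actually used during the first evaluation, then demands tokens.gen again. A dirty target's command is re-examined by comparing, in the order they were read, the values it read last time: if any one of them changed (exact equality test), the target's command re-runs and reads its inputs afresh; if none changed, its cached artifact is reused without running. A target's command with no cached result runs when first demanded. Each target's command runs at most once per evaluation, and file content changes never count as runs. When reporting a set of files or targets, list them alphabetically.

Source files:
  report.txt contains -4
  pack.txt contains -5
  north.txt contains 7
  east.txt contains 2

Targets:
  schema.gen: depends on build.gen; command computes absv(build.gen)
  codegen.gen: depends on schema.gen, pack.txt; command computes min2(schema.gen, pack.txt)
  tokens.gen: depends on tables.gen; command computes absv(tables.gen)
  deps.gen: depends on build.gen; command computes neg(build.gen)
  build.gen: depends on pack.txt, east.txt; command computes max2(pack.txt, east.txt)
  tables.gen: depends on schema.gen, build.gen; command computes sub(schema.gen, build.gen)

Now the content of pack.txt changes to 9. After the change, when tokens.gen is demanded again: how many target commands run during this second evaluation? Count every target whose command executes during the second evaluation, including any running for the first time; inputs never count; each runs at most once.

Target commands that run: build.gen, schema.gen, tables.gen — 3 in total.
Key observation: the change is absorbed at tables.gen — it re-runs but produces the same value, and the output's value is unchanged.

First evaluation (everything demanded from the output):
  build.gen = max2(-5, 2) = 2
  schema.gen = absv(2) = 2
  tables.gen = sub(2, 2) = 0
  tokens.gen = absv(0) = 0

Propagation after the edit:
  build.gen: runs — pack.txt -5->9; result 9.
  schema.gen: runs — build.gen 2->9; result 9.
  tables.gen: runs — schema.gen 2->9; build.gen 2->9; result 0 (same value as before).
  tokens.gen: checked — values it read are unchanged (tables.gen unchanged); reused cached 0 without running.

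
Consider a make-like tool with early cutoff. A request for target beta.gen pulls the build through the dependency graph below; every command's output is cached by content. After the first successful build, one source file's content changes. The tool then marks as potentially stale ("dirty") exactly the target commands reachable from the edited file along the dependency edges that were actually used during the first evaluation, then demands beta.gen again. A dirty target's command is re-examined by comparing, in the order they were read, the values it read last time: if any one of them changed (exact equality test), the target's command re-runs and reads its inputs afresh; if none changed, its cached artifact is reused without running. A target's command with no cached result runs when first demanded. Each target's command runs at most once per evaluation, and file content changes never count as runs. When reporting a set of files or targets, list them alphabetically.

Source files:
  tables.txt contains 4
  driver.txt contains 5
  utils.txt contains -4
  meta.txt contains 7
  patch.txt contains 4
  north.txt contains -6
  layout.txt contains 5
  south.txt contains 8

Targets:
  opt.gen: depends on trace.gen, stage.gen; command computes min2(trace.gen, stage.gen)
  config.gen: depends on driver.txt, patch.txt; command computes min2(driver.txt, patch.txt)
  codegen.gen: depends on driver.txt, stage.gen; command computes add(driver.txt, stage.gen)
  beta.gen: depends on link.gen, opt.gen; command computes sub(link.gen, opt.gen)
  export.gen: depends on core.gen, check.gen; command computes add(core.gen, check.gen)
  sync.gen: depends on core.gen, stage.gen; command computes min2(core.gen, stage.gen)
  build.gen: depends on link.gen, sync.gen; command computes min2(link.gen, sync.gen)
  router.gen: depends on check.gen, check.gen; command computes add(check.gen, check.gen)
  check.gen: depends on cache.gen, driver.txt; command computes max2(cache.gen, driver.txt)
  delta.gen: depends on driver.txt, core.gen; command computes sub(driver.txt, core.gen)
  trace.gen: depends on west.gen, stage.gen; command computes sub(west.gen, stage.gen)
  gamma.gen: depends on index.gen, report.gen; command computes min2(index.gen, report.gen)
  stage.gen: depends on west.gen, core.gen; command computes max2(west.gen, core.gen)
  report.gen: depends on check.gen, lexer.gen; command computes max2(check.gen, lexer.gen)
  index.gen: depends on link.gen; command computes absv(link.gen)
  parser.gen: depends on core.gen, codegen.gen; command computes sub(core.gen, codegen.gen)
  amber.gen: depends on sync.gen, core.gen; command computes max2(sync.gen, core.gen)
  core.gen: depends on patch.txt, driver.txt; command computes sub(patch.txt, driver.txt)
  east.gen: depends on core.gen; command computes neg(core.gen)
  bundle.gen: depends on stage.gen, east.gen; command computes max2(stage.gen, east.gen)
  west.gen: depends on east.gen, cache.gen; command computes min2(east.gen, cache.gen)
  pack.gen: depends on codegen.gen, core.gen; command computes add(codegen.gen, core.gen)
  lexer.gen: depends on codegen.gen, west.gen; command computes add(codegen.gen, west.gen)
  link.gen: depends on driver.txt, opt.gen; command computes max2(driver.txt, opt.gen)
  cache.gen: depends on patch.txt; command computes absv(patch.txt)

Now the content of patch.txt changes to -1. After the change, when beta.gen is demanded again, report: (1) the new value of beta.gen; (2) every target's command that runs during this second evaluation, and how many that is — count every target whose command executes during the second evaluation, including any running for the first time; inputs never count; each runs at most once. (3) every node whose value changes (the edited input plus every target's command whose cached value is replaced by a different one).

Demanding beta.gen again yields 5.
5 target commands run: cache.gen, core.gen, east.gen, stage.gen, west.gen.
The nodes whose values change: cache.gen, core.gen, east.gen, patch.txt.
Note where the cutoff bites: trace.gen is checked, finds nothing changed, and keeps its cache.

First demand of the output computes:
  cache.gen = absv(4) = 4
  core.gen = sub(4, 5) = -1
  east.gen = neg(-1) = 1
  west.gen = min2(1, 4) = 1
  stage.gen = max2(1, -1) = 1
  trace.gen = sub(1, 1) = 0
  opt.gen = min2(0, 1) = 0
  link.gen = max2(5, 0) = 5
  beta.gen = sub(5, 0) = 5

After the edit, cleaning proceeds:
  cache.gen: a read changed (patch.txt 4->-1) — executes, giving 1.
  core.gen: a read changed (patch.txt 4->-1) — executes, giving -6.
  east.gen: a read changed (core.gen -1->-6) — executes, giving 6.
  west.gen: a read changed (east.gen 1->6; cache.gen 4->1) — executes, giving 1 — identical to its old value.
  stage.gen: a read changed (core.gen -1->-6) — executes, giving 1 — identical to its old value.
  trace.gen: dirty, but its reads are unchanged (west.gen unchanged, stage.gen unchanged); cached 0 stands.
  opt.gen: dirty, but its reads are unchanged (trace.gen unchanged, stage.gen unchanged); cached 0 stands.
  link.gen: dirty, but its reads are unchanged (driver.txt unchanged, opt.gen unchanged); cached 5 stands.
  beta.gen: dirty, but its reads are unchanged (link.gen unchanged, opt.gen unchanged); cached 5 stands.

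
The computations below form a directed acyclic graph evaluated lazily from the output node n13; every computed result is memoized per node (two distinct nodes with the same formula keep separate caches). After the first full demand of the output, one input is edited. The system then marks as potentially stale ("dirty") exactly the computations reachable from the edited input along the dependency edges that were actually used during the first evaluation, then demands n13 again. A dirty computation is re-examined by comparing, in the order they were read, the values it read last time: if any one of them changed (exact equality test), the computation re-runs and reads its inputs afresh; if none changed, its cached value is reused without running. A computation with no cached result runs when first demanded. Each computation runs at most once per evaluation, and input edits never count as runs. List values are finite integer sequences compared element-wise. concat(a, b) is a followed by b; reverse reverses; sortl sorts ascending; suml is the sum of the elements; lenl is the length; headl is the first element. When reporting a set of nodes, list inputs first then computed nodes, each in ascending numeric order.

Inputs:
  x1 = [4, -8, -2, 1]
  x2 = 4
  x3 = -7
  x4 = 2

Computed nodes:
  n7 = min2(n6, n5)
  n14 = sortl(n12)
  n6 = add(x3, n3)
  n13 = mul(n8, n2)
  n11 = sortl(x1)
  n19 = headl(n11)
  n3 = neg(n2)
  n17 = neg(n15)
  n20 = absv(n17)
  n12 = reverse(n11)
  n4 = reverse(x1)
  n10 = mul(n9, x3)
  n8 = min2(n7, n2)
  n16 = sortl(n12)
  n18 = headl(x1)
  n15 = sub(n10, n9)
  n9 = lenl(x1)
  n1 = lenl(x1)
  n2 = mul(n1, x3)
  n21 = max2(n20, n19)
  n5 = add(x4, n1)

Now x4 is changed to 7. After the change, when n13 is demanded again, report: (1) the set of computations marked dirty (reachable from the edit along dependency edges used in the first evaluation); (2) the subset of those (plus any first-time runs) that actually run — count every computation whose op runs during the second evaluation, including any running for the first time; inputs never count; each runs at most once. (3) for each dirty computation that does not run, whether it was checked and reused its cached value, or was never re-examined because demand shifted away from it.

First demand of the output computes:
  n1 = lenl([4, -8, -2, 1]) = 4
  n2 = mul(4, -7) = -28
  n3 = neg(-28) = 28
  n5 = add(2, 4) = 6
  n6 = add(-7, 28) = 21
  n7 = min2(21, 6) = 6
  n8 = min2(6, -28) = -28
  n13 = mul(-28, -28) = 784

After the edit, cleaning proceeds:
  n5: a read changed (x4 2->7) — executes, giving 11.
  n7: a read changed (n5 6->11) — executes, giving 11.
  n8: a read changed (n7 6->11) — executes, giving -28 — identical to its old value.
  n13: dirty, but its reads are unchanged (n8 unchanged, n2 unchanged); cached 784 stands.

Note the absorption at n8: it re-runs yet its value is the same, leaving the output's value untouched.

The edit dirties: n5, n7, n8, n13.
3 computations run: n5, n7, n8.
Cache hits after checking: n13.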